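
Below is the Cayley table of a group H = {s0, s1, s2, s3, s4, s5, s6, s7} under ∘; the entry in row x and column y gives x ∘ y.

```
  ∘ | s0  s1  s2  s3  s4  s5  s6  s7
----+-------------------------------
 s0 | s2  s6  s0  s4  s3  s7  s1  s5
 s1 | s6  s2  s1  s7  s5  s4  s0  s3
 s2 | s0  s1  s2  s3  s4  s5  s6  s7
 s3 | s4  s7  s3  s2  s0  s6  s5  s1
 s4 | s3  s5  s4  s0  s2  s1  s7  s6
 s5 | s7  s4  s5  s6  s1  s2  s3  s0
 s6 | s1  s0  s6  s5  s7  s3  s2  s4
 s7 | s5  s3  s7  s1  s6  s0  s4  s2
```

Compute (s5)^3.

s5^1 = s5
s5^2 = s5 ∘ s5 = s2
s5^3 = s2 ∘ s5 = s5
(Structurally, H here is isomorphic to the elementary abelian group (Z_2)^3.)

s5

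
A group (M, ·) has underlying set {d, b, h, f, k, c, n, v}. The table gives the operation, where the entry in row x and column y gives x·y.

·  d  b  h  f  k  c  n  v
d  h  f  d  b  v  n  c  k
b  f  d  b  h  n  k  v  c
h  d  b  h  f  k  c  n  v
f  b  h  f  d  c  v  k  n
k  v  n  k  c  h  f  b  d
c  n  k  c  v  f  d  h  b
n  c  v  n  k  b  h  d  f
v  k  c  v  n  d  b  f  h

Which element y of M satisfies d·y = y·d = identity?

First locate the identity: row h matches the header, so h is the identity.
Scan row d for h: d·d = h. Hence d^(-1) = d.

d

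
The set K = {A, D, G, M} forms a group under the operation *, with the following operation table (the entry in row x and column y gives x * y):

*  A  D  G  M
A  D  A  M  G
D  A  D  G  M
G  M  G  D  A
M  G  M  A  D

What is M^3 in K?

M

M^1 = M
M^2 = M * M = D
M^3 = D * M = M
(Structurally, K here is isomorphic to the Klein four-group V_4.)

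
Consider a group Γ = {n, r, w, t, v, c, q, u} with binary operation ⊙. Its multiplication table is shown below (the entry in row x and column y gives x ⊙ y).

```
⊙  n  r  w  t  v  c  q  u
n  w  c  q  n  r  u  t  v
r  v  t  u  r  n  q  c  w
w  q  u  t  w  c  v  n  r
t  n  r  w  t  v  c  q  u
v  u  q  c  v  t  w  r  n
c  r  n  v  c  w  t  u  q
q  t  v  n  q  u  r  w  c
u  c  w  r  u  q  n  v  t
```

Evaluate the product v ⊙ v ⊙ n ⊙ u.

v

v ⊙ v = t
t ⊙ n = n
n ⊙ u = v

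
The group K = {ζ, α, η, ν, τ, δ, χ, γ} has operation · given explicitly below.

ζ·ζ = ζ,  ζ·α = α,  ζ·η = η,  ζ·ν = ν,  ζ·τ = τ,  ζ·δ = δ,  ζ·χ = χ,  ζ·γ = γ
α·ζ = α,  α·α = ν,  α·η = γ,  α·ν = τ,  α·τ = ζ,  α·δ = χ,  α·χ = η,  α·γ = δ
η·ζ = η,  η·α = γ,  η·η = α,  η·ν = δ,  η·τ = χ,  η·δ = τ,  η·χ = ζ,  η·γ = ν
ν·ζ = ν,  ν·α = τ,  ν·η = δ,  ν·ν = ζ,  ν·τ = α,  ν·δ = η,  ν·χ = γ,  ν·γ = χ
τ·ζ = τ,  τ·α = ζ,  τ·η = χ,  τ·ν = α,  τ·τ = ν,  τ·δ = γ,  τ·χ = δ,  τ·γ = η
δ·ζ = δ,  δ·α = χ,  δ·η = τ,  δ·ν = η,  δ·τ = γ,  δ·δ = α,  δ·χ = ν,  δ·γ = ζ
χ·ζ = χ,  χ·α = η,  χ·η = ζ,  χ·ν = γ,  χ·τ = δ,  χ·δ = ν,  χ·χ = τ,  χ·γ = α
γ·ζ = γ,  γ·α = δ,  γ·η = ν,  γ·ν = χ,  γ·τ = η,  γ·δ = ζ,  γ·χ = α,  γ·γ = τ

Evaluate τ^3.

α

τ^1 = τ
τ^2 = τ·τ = ν
τ^3 = ν·τ = α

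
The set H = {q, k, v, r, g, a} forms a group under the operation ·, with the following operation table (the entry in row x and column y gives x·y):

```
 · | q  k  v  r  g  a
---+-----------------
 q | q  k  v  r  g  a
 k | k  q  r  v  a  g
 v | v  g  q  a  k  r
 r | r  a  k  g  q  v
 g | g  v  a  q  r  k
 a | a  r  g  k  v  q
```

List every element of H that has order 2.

{a, k, v}

Identity is q. Compute the order of each non-identity element by repeated multiplication:
  k: k → q  (order 2)
  v: v → q  (order 2)
  r: r → g → q  (order 3)
  g: g → r → q  (order 3)
  a: a → q  (order 2)
Elements of order 2: {a, k, v}.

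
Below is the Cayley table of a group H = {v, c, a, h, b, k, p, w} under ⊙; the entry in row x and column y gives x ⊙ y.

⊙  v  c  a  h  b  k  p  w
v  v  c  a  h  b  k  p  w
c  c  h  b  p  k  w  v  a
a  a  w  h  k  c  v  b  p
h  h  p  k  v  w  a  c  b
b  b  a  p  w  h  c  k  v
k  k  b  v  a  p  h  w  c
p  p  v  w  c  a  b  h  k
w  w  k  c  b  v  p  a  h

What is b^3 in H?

b^1 = b
b^2 = b ⊙ b = h
b^3 = h ⊙ b = w

w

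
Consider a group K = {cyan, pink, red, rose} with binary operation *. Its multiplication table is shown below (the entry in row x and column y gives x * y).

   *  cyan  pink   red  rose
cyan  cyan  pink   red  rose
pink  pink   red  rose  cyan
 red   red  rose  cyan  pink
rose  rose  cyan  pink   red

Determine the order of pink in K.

The identity element is cyan (its row matches the header).
pink^1 = pink
pink^2 = pink * pink = red
pink^3 = red * pink = rose
pink^4 = rose * pink = cyan
The first power of pink equal to the identity is pink^4, so ord(pink) = 4.

4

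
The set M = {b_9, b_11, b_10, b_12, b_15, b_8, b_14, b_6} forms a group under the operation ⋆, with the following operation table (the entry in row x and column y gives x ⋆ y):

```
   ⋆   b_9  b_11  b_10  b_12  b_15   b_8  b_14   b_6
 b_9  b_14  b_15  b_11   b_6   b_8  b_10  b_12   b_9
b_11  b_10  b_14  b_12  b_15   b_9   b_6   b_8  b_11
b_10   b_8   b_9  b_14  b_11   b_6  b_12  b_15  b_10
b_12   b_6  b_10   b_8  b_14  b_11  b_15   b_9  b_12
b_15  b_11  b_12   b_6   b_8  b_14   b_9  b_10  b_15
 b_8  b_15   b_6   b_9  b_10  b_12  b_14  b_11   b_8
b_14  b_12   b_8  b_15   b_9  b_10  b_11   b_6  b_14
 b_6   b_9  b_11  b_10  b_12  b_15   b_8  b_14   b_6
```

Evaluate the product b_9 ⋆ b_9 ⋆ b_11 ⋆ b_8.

b_14

b_9 ⋆ b_9 = b_14
b_14 ⋆ b_11 = b_8
b_8 ⋆ b_8 = b_14
(Structurally, M here is isomorphic to the quaternion group Q_8.)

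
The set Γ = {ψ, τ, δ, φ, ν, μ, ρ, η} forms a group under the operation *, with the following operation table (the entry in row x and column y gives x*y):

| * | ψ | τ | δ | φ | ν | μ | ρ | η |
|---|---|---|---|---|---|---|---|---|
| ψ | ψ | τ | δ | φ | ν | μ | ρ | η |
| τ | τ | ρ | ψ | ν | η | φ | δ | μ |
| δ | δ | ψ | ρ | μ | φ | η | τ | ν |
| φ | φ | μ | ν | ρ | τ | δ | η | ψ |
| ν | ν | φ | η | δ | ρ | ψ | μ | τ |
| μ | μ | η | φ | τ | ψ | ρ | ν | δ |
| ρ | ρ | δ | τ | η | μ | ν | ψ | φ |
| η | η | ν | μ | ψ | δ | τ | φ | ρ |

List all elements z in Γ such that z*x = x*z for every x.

{ρ, ψ}

An element z is central iff its row equals its column in the table.
For δ: δ*μ = η ≠ φ = μ*δ, so δ ∉ Z.
Checking each element this way leaves Z(Γ) = {ρ, ψ}.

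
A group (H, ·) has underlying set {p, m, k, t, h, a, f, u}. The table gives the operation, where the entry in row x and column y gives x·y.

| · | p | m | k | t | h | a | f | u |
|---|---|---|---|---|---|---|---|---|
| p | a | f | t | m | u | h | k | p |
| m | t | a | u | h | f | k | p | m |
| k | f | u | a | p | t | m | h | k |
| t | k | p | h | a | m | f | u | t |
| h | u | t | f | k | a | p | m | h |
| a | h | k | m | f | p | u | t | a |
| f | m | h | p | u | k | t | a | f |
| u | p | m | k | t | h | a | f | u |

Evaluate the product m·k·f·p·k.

m·k = u
u·f = f
f·p = m
m·k = u
(Structurally, H here is isomorphic to the quaternion group Q_8.)

u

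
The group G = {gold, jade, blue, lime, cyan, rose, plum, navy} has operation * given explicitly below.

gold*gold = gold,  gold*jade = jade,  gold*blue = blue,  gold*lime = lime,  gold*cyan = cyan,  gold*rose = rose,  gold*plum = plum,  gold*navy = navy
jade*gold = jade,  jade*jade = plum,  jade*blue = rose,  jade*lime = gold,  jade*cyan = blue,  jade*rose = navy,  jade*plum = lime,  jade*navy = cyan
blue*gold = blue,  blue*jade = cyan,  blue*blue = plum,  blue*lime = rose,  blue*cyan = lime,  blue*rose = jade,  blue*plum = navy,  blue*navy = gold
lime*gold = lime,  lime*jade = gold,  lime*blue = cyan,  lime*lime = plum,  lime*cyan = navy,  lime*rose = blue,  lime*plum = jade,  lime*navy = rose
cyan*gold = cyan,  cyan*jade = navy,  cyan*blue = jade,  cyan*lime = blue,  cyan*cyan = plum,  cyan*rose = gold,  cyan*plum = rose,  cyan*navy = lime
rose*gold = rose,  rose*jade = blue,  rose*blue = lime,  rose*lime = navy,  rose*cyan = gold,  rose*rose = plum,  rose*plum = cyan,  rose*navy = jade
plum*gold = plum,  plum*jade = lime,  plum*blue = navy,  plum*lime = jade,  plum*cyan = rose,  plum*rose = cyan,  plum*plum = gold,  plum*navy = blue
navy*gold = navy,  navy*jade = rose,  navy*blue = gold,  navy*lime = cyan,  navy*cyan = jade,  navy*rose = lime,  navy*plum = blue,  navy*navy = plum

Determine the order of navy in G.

4

The identity element is gold (its row matches the header).
navy^1 = navy
navy^2 = navy * navy = plum
navy^3 = plum * navy = blue
navy^4 = blue * navy = gold
The first power of navy equal to the identity is navy^4, so ord(navy) = 4.
(Structurally, G here is isomorphic to the quaternion group Q_8.)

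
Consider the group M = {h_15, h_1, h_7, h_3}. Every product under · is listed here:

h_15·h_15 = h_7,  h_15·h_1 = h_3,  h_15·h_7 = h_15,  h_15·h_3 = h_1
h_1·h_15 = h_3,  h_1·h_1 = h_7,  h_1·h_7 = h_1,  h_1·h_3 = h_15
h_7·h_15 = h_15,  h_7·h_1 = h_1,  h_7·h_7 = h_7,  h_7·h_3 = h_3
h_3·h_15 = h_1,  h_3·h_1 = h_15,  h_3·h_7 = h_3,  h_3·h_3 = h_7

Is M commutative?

Yes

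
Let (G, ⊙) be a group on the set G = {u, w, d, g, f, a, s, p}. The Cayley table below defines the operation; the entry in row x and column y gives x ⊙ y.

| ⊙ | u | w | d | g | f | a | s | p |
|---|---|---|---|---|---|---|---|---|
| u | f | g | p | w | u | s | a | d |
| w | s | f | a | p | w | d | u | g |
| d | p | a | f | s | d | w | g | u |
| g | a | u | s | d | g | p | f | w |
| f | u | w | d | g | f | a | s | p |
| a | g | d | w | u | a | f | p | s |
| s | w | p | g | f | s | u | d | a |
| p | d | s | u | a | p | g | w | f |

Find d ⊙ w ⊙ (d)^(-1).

w

The identity is f. In row d, the entry f sits in column d, so d^(-1) = d.
d ⊙ w = a
a ⊙ d = w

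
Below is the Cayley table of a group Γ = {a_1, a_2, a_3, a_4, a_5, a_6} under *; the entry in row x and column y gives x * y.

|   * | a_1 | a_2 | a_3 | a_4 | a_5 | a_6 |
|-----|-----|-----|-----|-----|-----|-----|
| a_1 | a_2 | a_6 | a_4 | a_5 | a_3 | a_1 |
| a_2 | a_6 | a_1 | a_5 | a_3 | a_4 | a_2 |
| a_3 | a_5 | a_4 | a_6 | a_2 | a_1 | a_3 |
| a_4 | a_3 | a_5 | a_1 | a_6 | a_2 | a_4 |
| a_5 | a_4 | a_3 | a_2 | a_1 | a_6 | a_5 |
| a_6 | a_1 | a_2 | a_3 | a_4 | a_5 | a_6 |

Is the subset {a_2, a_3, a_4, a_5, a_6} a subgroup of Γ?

a_2 * a_2 = a_1, which is not in {a_2, a_3, a_4, a_5, a_6}.
The subset is not closed under *, so it is not a subgroup.

No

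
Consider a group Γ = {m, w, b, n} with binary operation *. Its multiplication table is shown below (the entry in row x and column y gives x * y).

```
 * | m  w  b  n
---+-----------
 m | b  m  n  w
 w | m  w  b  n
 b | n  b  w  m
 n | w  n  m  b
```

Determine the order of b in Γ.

2

The identity element is w (its row matches the header).
b^1 = b
b^2 = b * b = w
The first power of b equal to the identity is b^2, so ord(b) = 2.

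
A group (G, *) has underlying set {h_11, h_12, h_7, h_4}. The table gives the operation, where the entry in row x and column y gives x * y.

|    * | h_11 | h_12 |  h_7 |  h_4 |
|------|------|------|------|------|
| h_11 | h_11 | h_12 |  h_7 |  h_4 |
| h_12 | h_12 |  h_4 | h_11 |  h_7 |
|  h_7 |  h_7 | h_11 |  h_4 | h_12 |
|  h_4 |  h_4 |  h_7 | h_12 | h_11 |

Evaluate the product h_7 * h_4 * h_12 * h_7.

h_12

h_7 * h_4 = h_12
h_12 * h_12 = h_4
h_4 * h_7 = h_12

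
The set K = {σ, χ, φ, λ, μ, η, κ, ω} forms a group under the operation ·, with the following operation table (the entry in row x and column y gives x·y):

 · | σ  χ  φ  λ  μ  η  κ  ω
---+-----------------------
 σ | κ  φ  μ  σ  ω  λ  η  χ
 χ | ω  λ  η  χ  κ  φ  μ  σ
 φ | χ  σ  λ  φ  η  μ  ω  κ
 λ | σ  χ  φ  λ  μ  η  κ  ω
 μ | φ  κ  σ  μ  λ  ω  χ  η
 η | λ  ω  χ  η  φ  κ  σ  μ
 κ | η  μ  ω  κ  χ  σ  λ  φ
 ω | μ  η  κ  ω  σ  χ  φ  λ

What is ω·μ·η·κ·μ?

χ

ω·μ = σ
σ·η = λ
λ·κ = κ
κ·μ = χ
(Structurally, K here is isomorphic to the dihedral group D_4.)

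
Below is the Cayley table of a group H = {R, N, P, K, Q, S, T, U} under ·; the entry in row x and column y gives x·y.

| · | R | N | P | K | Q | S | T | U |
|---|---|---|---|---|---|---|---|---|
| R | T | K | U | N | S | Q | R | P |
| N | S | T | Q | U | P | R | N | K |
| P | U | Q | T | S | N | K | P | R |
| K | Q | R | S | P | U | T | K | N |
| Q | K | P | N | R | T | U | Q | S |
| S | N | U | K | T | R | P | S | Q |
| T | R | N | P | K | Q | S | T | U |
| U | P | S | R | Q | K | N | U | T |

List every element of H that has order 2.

{N, P, Q, R, U}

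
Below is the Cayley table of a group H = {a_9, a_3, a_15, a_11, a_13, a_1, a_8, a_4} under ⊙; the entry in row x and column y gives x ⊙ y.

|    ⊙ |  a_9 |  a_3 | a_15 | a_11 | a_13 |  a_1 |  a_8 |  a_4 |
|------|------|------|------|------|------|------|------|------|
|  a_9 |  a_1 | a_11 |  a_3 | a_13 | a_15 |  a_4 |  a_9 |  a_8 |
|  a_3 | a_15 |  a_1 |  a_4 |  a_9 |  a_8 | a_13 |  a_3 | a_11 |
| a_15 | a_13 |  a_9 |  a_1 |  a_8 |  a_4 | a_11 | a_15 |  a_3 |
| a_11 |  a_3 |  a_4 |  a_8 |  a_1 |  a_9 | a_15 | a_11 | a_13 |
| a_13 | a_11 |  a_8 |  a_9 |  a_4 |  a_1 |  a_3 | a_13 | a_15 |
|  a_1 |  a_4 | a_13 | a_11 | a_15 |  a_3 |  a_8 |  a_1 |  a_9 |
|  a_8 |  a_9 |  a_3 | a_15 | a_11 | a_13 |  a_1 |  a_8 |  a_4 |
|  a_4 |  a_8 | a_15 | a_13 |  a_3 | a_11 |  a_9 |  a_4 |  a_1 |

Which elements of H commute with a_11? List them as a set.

{a_1, a_11, a_15, a_8}

Compare row a_11 with column a_11 entry by entry.
a_15 ⊙ a_11 = a_8 = a_11 ⊙ a_15, so a_15 commutes with a_11.
a_3 ⊙ a_11 = a_9 but a_11 ⊙ a_3 = a_4, so a_3 does not.
Collecting the elements that commute with a_11: C(a_11) = {a_1, a_11, a_15, a_8}.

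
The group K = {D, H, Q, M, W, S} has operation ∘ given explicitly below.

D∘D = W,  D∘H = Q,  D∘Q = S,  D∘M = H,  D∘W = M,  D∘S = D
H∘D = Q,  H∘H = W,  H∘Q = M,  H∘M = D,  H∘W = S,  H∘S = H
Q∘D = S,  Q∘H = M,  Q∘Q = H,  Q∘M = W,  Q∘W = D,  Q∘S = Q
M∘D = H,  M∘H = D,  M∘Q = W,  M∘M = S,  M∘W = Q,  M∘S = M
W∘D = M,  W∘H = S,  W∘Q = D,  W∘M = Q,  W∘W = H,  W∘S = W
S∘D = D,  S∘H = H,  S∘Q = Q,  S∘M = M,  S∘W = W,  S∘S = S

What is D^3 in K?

D^1 = D
D^2 = D ∘ D = W
D^3 = W ∘ D = M

M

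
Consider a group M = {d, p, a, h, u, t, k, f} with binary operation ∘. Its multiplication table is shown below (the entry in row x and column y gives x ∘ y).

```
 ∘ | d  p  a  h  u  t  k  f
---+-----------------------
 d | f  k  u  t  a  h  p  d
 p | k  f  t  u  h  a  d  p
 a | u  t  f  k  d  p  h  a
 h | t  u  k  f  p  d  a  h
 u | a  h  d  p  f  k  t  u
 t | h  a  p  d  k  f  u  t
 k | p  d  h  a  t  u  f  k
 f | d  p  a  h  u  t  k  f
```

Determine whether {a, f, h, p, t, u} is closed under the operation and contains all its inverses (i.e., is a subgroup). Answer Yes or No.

h ∘ t = d, which is not in {a, f, h, p, t, u}.
The subset is not closed under ∘, so it is not a subgroup.

No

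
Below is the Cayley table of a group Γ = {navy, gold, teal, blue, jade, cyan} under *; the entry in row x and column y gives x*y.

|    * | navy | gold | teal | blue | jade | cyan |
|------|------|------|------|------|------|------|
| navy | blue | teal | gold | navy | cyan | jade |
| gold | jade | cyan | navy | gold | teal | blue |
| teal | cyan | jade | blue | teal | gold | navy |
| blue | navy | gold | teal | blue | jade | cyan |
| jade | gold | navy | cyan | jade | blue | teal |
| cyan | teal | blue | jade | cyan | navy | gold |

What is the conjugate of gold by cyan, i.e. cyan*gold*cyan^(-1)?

gold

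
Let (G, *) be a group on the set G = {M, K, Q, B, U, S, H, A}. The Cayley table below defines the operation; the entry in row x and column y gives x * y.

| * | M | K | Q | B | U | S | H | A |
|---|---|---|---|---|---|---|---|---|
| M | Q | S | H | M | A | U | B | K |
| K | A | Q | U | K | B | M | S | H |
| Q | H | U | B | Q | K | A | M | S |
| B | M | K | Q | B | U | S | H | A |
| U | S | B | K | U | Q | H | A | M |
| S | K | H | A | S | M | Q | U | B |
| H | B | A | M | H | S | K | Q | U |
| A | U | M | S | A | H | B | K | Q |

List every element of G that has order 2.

{Q}

Identity is B. Compute the order of each non-identity element by repeated multiplication:
  M: M → Q → H → B  (order 4)
  K: K → Q → U → B  (order 4)
  Q: Q → B  (order 2)
  U: U → Q → K → B  (order 4)
  S: S → Q → A → B  (order 4)
  H: H → Q → M → B  (order 4)
  A: A → Q → S → B  (order 4)
Elements of order 2: {Q}.
(Structurally, G here is isomorphic to the quaternion group Q_8.)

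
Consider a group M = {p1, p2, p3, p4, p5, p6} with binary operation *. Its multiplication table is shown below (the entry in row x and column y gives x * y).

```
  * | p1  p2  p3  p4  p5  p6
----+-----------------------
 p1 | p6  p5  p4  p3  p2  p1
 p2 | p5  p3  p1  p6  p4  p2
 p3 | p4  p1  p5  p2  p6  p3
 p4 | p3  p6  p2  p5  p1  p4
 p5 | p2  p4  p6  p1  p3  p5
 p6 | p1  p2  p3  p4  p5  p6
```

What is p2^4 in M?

p5

p2^1 = p2
p2^2 = p2 * p2 = p3
p2^3 = p3 * p2 = p1
p2^4 = p1 * p2 = p5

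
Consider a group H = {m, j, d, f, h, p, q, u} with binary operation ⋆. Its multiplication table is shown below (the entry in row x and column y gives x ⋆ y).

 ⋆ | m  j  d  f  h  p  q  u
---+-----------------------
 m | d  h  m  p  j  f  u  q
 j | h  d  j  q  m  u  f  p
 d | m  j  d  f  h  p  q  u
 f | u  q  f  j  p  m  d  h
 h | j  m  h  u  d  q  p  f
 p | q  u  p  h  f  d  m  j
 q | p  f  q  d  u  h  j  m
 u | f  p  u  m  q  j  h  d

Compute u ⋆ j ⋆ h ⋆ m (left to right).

u ⋆ j = p
p ⋆ h = f
f ⋆ m = u

u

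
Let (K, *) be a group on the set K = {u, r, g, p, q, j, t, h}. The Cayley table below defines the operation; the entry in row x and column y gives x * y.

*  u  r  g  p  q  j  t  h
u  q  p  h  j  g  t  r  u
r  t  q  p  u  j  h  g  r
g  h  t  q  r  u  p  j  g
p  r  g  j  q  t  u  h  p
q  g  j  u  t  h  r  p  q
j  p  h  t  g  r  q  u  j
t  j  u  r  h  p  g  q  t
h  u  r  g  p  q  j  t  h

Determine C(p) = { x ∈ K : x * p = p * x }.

Compare row p with column p entry by entry.
t * p = h = p * t, so t commutes with p.
j * p = g but p * j = u, so j does not.
Collecting the elements that commute with p: C(p) = {h, p, q, t}.
(Structurally, K here is isomorphic to the quaternion group Q_8.)

{h, p, q, t}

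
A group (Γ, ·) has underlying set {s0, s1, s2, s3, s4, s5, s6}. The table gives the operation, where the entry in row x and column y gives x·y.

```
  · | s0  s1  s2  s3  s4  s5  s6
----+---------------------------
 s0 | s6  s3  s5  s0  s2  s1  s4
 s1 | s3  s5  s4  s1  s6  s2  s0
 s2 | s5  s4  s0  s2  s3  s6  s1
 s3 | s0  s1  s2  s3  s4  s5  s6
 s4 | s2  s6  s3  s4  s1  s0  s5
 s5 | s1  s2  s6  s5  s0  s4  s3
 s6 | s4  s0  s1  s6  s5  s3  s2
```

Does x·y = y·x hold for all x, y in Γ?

Yes

Check whether the table is symmetric across its main diagonal.
Every entry (row x, col y) equals the entry (row y, col x), so Γ is abelian.
(In fact Γ ≅ the cyclic group Z_7.)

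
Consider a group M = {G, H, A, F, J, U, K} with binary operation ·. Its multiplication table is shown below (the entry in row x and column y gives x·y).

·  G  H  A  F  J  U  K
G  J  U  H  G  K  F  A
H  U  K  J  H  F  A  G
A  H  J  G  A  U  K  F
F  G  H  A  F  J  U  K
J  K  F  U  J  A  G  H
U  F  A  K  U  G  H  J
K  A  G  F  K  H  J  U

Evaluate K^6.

A

K^1 = K
K^2 = K·K = U
K^3 = U·K = J
K^4 = J·K = H
K^5 = H·K = G
K^6 = G·K = A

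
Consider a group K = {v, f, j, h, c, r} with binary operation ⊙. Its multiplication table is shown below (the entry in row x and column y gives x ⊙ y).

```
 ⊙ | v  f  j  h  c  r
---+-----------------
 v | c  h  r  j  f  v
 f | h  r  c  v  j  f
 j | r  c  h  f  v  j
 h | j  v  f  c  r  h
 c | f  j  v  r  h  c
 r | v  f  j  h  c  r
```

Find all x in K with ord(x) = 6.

Identity is r. Compute the order of each non-identity element by repeated multiplication:
  v: v → c → f → h → j → r  (order 6)
  f: f → r  (order 2)
  j: j → h → f → c → v → r  (order 6)
  h: h → c → r  (order 3)
  c: c → h → r  (order 3)
Elements of order 6: {j, v}.

{j, v}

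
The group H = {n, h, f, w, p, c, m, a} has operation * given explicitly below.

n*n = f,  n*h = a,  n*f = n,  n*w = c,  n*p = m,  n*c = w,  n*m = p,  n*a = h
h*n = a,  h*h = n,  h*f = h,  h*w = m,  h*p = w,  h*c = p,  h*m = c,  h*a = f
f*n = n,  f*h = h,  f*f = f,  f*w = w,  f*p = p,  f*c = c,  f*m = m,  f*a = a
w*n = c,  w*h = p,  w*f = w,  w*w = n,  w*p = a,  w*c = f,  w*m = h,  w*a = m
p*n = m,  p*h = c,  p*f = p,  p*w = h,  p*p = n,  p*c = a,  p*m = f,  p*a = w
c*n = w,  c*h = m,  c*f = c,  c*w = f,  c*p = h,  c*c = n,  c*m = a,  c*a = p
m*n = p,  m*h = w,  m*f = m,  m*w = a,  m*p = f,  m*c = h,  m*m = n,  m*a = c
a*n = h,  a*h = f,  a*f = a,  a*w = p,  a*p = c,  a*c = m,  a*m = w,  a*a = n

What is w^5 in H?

w^1 = w
w^2 = w*w = n
w^3 = n*w = c
w^4 = c*w = f
w^5 = f*w = w

w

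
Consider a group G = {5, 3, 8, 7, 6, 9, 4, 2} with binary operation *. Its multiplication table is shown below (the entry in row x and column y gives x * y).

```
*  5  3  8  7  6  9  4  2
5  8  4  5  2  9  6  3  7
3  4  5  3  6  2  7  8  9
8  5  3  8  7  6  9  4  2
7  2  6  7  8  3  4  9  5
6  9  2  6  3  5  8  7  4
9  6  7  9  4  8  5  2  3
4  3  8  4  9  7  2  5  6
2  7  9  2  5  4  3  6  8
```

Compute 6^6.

6^1 = 6
6^2 = 6 * 6 = 5
6^3 = 5 * 6 = 9
6^4 = 9 * 6 = 8
6^5 = 8 * 6 = 6
6^6 = 6 * 6 = 5
(Structurally, G here is isomorphic to Z_2 x Z_4.)

5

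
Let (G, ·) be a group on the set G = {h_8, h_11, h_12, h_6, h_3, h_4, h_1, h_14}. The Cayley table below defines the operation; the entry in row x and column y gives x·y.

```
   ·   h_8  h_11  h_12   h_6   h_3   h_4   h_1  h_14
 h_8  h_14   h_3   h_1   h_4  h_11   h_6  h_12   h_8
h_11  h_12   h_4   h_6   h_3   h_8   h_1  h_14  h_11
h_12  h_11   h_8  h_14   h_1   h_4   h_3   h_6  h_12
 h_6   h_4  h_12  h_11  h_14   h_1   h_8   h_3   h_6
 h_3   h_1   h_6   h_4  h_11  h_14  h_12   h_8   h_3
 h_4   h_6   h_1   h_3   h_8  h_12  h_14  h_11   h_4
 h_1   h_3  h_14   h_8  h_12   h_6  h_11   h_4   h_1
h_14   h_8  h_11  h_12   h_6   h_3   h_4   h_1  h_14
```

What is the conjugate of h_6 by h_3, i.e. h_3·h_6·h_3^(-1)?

h_8

The identity is h_14. In row h_3, the entry h_14 sits in column h_3, so h_3^(-1) = h_3.
h_3·h_6 = h_11
h_11·h_3 = h_8
(Structurally, G here is isomorphic to the dihedral group D_4.)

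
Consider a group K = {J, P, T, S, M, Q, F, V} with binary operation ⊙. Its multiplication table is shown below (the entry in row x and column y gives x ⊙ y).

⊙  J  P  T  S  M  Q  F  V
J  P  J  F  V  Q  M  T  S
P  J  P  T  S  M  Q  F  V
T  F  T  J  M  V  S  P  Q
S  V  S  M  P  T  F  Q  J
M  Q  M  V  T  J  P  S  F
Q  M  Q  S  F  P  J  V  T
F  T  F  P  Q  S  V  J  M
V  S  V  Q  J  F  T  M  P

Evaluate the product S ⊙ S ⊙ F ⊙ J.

S ⊙ S = P
P ⊙ F = F
F ⊙ J = T

T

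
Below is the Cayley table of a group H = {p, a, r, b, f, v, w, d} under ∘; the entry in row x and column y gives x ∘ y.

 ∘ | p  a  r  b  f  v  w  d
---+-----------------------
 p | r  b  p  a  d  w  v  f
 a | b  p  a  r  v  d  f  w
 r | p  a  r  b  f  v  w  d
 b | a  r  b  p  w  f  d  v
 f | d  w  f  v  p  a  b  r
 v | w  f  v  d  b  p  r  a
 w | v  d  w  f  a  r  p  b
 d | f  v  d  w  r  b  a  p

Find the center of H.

An element z is central iff its row equals its column in the table.
For b: b ∘ v = f ≠ d = v ∘ b, so b ∉ Z.
Checking each element this way leaves Z(H) = {p, r}.

{p, r}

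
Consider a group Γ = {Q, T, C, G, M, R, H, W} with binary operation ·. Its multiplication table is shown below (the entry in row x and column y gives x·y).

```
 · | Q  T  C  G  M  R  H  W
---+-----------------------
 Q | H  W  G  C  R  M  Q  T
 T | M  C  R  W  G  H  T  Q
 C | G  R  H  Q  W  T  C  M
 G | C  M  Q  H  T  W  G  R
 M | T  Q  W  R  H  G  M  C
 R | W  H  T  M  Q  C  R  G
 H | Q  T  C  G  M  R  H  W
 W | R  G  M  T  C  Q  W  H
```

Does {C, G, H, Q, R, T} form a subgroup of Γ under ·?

No

R·G = M, which is not in {C, G, H, Q, R, T}.
The subset is not closed under ·, so it is not a subgroup.
(Structurally, Γ here is isomorphic to the dihedral group D_4.)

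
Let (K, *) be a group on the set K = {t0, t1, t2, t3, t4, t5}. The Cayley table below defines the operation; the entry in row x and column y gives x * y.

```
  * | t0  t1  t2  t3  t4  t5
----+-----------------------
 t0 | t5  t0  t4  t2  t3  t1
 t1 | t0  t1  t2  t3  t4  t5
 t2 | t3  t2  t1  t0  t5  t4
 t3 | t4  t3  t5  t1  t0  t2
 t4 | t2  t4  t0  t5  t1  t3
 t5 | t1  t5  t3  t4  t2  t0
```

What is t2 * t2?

Read row t2, column t2: t2 * t2 = t1.

t1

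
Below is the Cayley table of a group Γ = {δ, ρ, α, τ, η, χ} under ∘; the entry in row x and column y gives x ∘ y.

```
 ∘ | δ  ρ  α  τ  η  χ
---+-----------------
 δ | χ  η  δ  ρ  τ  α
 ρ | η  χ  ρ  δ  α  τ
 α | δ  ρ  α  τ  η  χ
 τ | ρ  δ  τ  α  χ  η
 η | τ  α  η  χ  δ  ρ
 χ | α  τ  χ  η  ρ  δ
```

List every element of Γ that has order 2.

Identity is α. Compute the order of each non-identity element by repeated multiplication:
  δ: δ → χ → α  (order 3)
  ρ: ρ → χ → τ → δ → η → α  (order 6)
  τ: τ → α  (order 2)
  η: η → δ → τ → χ → ρ → α  (order 6)
  χ: χ → δ → α  (order 3)
Elements of order 2: {τ}.

{τ}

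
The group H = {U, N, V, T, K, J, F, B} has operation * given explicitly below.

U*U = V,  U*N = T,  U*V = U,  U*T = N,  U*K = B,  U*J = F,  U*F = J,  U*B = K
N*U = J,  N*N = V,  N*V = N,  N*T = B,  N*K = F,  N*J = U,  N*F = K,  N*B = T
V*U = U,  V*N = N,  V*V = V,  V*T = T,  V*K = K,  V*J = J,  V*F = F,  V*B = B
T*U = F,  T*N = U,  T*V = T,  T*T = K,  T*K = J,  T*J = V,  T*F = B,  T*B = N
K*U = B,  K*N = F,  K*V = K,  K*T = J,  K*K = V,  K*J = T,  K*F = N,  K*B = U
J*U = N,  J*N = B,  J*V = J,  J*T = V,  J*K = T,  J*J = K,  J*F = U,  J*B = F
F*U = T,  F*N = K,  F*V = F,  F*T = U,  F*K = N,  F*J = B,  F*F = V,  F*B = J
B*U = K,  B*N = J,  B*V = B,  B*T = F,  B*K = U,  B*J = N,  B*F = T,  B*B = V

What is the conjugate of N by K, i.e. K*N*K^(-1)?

The identity is V. In row K, the entry V sits in column K, so K^(-1) = K.
K*N = F
F*K = N
(Structurally, H here is isomorphic to the dihedral group D_4.)

N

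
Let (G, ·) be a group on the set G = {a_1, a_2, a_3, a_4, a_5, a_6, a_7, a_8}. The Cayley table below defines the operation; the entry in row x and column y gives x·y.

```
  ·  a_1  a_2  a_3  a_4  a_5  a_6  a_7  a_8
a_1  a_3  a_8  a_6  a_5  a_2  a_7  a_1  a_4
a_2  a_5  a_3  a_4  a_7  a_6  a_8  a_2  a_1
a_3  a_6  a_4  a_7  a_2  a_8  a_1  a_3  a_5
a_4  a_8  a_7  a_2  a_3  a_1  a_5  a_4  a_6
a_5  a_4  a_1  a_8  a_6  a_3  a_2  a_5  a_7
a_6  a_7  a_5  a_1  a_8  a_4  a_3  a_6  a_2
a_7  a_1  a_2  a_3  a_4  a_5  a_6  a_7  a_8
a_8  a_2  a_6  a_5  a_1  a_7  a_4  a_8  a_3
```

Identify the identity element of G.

The identity e satisfies e·x = x for all x, so its row in the table reproduces the column headers.
Row a_7 reads: a_1, a_2, a_3, a_4, a_5, a_6, a_7, a_8 — exactly the header order. So a_7 is the identity.
(Structurally, G here is isomorphic to the quaternion group Q_8.)

a_7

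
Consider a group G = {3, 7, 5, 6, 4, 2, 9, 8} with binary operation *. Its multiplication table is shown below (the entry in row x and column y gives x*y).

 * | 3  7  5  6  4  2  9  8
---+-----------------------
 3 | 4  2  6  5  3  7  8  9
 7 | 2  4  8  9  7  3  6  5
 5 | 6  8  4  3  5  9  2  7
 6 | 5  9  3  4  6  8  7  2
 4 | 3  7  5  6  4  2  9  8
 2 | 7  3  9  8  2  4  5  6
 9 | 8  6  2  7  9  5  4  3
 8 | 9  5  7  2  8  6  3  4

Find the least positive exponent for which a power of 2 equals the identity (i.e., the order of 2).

The identity element is 4 (its row matches the header).
2^1 = 2
2^2 = 2*2 = 4
The first power of 2 equal to the identity is 2^2, so ord(2) = 2.

2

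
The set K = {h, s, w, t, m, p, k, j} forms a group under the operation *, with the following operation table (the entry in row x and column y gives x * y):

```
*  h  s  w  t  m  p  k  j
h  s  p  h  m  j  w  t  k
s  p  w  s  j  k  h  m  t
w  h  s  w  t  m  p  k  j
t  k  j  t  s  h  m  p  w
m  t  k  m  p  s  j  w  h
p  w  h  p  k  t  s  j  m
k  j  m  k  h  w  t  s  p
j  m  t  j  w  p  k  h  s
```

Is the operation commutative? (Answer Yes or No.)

No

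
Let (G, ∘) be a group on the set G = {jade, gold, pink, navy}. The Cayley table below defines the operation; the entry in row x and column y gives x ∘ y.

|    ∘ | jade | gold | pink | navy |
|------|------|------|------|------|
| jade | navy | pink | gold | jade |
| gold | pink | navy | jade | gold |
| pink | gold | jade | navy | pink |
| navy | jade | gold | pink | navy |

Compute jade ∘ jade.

navy

Read row jade, column jade: jade ∘ jade = navy.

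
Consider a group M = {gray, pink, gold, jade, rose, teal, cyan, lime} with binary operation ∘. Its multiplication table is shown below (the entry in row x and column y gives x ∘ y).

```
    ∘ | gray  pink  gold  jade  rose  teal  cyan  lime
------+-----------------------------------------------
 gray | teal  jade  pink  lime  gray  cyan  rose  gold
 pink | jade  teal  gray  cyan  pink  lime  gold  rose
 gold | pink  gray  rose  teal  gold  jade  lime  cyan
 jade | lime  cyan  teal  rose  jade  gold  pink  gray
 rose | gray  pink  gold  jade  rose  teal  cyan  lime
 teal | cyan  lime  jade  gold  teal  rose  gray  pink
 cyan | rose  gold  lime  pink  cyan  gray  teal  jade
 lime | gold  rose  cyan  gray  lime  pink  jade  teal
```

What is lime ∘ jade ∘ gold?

pink

lime ∘ jade = gray
gray ∘ gold = pink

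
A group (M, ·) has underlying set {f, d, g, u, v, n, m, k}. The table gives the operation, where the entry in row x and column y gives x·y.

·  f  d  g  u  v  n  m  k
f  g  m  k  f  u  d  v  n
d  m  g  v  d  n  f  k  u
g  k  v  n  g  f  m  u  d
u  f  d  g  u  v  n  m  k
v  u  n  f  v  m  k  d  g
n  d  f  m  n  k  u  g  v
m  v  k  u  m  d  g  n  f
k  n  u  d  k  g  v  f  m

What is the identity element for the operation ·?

The identity e satisfies e·x = x for all x, so its row in the table reproduces the column headers.
Row u reads: f, d, g, u, v, n, m, k — exactly the header order. So u is the identity.

u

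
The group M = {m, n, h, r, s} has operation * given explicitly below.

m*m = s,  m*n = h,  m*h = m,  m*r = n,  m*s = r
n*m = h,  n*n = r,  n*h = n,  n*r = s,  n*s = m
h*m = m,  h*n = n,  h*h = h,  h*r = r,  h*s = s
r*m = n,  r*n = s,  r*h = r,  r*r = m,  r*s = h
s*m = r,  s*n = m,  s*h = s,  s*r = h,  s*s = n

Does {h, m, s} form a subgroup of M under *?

No

m*s = r, which is not in {h, m, s}.
The subset is not closed under *, so it is not a subgroup.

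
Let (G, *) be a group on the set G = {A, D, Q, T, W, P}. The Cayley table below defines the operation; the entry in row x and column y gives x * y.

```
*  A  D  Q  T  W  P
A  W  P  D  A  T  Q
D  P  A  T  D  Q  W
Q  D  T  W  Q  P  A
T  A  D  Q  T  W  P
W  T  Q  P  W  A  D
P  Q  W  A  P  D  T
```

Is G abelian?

Check whether the table is symmetric across its main diagonal.
Every entry (row x, col y) equals the entry (row y, col x), so G is abelian.

Yes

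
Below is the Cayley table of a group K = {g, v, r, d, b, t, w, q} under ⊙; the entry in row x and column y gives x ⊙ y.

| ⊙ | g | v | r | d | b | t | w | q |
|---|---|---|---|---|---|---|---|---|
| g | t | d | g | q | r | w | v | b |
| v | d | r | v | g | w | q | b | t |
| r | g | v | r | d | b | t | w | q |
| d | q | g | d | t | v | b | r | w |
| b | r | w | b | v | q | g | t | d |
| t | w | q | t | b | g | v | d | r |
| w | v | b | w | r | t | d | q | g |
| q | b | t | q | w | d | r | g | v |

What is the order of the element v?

2

The identity element is r (its row matches the header).
v^1 = v
v^2 = v ⊙ v = r
The first power of v equal to the identity is v^2, so ord(v) = 2.
(Structurally, K here is isomorphic to the cyclic group Z_8.)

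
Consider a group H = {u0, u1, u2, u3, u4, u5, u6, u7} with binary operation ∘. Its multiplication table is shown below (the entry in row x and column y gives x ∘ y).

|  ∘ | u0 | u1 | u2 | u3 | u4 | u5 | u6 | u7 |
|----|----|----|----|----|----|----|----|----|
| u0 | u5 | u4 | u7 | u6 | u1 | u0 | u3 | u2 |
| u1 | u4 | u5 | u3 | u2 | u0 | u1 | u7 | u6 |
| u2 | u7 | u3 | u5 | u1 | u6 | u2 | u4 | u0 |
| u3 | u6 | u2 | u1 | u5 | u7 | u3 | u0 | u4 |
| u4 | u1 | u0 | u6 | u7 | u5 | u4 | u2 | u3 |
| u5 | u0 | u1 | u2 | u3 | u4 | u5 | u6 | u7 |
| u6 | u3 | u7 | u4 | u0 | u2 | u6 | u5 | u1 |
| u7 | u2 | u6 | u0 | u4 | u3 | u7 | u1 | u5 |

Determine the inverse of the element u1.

u1

First locate the identity: row u5 matches the header, so u5 is the identity.
Scan row u1 for u5: u1 ∘ u1 = u5. Hence u1^(-1) = u1.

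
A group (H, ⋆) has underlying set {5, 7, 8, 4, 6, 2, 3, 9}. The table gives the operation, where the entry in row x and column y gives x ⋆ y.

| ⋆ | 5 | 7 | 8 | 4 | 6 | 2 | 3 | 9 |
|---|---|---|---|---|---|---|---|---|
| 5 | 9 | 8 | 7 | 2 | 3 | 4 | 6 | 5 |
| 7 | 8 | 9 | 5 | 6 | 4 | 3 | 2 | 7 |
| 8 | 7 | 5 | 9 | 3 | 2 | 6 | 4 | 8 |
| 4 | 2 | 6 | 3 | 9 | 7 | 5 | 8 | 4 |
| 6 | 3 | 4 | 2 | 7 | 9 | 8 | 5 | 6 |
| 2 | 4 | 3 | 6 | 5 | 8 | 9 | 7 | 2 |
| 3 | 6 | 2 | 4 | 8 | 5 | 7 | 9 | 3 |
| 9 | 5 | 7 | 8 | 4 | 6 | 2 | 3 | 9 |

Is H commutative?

Check whether the table is symmetric across its main diagonal.
Every entry (row x, col y) equals the entry (row y, col x), so H is abelian.
(In fact H ≅ the elementary abelian group (Z_2)^3.)

Yes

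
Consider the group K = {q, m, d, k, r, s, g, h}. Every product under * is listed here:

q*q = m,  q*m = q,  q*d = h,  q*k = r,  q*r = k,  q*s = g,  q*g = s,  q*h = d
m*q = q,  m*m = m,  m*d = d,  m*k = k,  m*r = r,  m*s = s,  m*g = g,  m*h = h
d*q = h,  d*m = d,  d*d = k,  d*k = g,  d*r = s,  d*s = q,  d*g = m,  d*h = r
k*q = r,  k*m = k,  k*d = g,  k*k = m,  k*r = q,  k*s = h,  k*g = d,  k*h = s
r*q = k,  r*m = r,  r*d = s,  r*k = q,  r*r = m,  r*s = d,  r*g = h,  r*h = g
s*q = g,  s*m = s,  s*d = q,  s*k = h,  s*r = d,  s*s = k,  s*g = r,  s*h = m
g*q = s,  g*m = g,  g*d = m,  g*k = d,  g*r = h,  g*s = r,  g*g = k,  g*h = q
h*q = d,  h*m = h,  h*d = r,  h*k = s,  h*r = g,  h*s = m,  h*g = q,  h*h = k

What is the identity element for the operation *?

The identity e satisfies e*x = x for all x, so its row in the table reproduces the column headers.
Row m reads: q, m, d, k, r, s, g, h — exactly the header order. So m is the identity.
(Structurally, K here is isomorphic to Z_2 x Z_4.)

m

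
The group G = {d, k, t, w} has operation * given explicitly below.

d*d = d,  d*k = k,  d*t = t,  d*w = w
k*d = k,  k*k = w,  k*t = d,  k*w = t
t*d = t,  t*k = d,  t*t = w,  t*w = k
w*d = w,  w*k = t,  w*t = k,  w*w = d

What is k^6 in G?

w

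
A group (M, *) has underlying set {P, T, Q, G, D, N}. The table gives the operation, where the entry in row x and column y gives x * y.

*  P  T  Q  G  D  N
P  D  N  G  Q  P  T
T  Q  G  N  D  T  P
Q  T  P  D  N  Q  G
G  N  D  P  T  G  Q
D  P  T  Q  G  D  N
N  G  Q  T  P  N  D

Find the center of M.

{D}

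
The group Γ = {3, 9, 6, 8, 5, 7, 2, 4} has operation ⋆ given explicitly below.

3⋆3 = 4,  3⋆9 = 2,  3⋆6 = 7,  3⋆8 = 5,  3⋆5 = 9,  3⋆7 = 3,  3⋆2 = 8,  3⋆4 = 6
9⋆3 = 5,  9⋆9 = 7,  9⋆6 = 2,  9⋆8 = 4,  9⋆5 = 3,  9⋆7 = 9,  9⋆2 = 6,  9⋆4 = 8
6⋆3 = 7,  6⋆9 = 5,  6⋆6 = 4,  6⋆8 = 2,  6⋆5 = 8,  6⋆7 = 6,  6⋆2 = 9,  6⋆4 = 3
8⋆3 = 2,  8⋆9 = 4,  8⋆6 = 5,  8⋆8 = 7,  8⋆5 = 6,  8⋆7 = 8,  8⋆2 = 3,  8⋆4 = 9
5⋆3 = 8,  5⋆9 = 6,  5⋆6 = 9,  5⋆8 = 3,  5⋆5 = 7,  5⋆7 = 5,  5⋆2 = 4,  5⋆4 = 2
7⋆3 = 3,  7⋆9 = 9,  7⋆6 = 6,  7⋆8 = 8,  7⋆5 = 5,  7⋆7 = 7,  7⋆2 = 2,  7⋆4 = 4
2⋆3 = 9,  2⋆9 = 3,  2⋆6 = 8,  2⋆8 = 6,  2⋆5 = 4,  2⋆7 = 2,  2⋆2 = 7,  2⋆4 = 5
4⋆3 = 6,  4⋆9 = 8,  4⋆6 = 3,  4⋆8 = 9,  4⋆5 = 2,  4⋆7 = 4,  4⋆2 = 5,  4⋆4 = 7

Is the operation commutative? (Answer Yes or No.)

No

3 ⋆ 8 = 5 but 8 ⋆ 3 = 2.
Since 3 and 8 do not commute, Γ is not abelian.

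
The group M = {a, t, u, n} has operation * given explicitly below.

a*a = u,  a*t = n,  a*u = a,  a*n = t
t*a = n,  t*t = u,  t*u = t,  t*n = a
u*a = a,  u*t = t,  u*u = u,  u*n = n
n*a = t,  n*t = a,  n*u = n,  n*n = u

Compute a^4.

a^1 = a
a^2 = a * a = u
a^3 = u * a = a
a^4 = a * a = u

u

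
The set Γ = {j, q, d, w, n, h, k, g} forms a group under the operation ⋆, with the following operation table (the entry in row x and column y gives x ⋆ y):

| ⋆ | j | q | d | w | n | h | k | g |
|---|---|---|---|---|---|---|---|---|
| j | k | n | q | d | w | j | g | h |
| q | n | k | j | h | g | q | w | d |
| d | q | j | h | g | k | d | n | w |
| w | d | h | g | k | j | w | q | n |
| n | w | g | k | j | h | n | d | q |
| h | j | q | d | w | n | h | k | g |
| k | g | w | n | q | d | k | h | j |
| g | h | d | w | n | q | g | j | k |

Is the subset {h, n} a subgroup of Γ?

{h, n} contains the identity h.
Checking products: every product of two elements of {h, n} (read from the table) lies in {h, n}, so the set is closed.
In a finite group, a nonempty closed subset is a subgroup. So {h, n} ≤ Γ.

Yes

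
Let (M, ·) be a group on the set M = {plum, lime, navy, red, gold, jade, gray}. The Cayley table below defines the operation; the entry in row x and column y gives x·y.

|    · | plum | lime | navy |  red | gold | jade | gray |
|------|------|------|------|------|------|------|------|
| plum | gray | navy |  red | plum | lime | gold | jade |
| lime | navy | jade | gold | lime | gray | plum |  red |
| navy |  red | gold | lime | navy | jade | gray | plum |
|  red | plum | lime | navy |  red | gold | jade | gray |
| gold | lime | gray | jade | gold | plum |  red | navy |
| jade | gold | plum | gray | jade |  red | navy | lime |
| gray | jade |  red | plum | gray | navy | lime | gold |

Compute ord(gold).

The identity element is red (its row matches the header).
gold^1 = gold
gold^2 = gold·gold = plum
gold^3 = plum·gold = lime
gold^4 = lime·gold = gray
gold^5 = gray·gold = navy
gold^6 = navy·gold = jade
gold^7 = jade·gold = red
The first power of gold equal to the identity is gold^7, so ord(gold) = 7.
(Structurally, M here is isomorphic to the cyclic group Z_7.)

7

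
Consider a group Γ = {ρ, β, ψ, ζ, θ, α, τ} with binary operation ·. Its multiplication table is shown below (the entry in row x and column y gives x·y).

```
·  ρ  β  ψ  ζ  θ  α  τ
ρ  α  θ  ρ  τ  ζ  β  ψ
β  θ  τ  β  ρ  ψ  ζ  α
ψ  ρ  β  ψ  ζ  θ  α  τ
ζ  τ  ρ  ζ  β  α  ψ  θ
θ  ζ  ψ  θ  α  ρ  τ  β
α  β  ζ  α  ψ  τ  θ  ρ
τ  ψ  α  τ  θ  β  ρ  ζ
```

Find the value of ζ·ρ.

Read row ζ, column ρ: ζ·ρ = τ.

τ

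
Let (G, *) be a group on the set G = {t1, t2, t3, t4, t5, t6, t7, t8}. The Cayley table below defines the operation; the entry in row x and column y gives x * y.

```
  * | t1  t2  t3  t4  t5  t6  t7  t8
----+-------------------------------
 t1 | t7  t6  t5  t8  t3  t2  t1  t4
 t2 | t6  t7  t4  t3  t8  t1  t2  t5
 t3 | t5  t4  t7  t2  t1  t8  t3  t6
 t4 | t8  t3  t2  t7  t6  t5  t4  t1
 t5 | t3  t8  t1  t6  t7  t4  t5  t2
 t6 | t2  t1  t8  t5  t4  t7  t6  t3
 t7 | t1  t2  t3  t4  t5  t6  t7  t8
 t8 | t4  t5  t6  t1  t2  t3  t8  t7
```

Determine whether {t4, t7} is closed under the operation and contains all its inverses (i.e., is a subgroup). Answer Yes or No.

{t4, t7} contains the identity t7.
Checking products: every product of two elements of {t4, t7} (read from the table) lies in {t4, t7}, so the set is closed.
In a finite group, a nonempty closed subset is a subgroup. So {t4, t7} ≤ G.

Yes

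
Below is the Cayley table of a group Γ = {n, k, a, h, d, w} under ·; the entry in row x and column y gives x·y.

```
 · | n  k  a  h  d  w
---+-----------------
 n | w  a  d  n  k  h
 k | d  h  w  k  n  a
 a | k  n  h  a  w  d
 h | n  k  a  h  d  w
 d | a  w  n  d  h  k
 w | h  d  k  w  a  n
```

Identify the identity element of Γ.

h

The identity e satisfies e·x = x for all x, so its row in the table reproduces the column headers.
Row h reads: n, k, a, h, d, w — exactly the header order. So h is the identity.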